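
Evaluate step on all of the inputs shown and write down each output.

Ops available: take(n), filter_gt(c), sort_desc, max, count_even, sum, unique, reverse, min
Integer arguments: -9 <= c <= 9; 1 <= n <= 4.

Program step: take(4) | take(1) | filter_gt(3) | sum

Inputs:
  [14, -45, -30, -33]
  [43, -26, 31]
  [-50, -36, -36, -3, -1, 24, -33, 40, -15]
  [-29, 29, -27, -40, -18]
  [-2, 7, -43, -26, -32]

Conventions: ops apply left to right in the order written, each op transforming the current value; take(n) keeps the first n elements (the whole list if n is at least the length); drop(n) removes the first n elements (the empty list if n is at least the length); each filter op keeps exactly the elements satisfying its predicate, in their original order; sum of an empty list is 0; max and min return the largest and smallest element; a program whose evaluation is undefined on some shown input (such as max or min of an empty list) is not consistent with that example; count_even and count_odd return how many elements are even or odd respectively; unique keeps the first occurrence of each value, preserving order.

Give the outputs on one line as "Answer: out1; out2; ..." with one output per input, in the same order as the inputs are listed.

14; 43; 0; 0; 0

Execution, op by op:
  [14, -45, -30, -33] -> [14, -45, -30, -33] -> [14] -> [14] -> 14
  [43, -26, 31] -> [43, -26, 31] -> [43] -> [43] -> 43
  [-50, -36, -36, -3, -1, 24, -33, 40, -15] -> [-50, -36, -36, -3] -> [-50] -> [] -> 0
  [-29, 29, -27, -40, -18] -> [-29, 29, -27, -40] -> [-29] -> [] -> 0
  [-2, 7, -43, -26, -32] -> [-2, 7, -43, -26] -> [-2] -> [] -> 0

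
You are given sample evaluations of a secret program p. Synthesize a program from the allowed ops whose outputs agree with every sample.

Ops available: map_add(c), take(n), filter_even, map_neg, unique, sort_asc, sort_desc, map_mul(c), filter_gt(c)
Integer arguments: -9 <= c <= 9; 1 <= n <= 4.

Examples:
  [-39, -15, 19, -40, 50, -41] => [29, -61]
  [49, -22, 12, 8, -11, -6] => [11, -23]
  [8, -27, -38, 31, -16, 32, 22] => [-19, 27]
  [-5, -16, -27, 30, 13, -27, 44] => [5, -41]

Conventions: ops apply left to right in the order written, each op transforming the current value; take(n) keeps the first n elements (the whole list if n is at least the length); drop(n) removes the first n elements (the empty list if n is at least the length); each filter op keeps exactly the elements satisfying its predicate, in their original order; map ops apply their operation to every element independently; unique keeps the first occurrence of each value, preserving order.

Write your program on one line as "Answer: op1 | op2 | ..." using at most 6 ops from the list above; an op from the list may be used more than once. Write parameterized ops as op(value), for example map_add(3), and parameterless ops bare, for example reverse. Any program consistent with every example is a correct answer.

filter_even | map_add(7) | map_neg | take(2) | map_add(-4)

Check, running the answer program on each example:
  [-39, -15, 19, -40, 50, -41] -> [-40, 50] -> [-33, 57] -> [33, -57] -> [33, -57] -> [29, -61]
  [49, -22, 12, 8, -11, -6] -> [-22, 12, 8, -6] -> [-15, 19, 15, 1] -> [15, -19, -15, -1] -> [15, -19] -> [11, -23]
  [8, -27, -38, 31, -16, 32, 22] -> [8, -38, -16, 32, 22] -> [15, -31, -9, 39, 29] -> [-15, 31, 9, -39, -29] -> [-15, 31] -> [-19, 27]
  [-5, -16, -27, 30, 13, -27, 44] -> [-16, 30, 44] -> [-9, 37, 51] -> [9, -37, -51] -> [9, -37] -> [5, -41]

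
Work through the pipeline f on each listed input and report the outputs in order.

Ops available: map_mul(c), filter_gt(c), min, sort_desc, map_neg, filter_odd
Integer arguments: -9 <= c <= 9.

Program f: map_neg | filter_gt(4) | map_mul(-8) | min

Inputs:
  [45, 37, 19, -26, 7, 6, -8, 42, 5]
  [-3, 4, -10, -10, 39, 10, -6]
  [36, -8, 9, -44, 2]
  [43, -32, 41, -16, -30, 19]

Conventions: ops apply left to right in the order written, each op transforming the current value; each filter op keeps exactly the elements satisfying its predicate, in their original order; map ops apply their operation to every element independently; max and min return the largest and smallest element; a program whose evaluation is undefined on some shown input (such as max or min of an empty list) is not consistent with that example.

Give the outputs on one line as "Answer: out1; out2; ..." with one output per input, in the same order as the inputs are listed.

Execution, op by op:
  [45, 37, 19, -26, 7, 6, -8, 42, 5] -> [-45, -37, -19, 26, -7, -6, 8, -42, -5] -> [26, 8] -> [-208, -64] -> -208
  [-3, 4, -10, -10, 39, 10, -6] -> [3, -4, 10, 10, -39, -10, 6] -> [10, 10, 6] -> [-80, -80, -48] -> -80
  [36, -8, 9, -44, 2] -> [-36, 8, -9, 44, -2] -> [8, 44] -> [-64, -352] -> -352
  [43, -32, 41, -16, -30, 19] -> [-43, 32, -41, 16, 30, -19] -> [32, 16, 30] -> [-256, -128, -240] -> -256

-208; -80; -352; -256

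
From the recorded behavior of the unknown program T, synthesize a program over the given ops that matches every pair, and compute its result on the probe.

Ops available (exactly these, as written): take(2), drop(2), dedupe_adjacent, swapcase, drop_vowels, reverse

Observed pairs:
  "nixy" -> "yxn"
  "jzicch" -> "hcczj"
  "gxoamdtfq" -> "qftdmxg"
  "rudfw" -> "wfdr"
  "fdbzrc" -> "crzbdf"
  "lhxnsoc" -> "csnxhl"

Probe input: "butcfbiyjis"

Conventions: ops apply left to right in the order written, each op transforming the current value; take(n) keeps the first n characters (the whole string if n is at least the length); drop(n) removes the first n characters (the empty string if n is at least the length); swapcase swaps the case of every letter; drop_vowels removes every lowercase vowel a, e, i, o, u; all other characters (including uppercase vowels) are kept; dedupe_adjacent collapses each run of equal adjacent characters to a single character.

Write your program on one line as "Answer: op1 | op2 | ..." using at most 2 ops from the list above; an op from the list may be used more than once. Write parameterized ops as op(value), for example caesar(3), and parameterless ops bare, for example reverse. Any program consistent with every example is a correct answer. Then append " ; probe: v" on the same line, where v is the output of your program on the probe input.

reverse | drop_vowels ; probe: "sjybfctb"

Check, running the answer program on each example:
  "nixy" -> "yxin" -> "yxn"
  "jzicch" -> "hccizj" -> "hcczj"
  "gxoamdtfq" -> "qftdmaoxg" -> "qftdmxg"
  "rudfw" -> "wfdur" -> "wfdr"
  "fdbzrc" -> "crzbdf" -> "crzbdf"
  "lhxnsoc" -> "cosnxhl" -> "csnxhl"
  probe: "butcfbiyjis" -> "sijyibfctub" -> "sjybfctb"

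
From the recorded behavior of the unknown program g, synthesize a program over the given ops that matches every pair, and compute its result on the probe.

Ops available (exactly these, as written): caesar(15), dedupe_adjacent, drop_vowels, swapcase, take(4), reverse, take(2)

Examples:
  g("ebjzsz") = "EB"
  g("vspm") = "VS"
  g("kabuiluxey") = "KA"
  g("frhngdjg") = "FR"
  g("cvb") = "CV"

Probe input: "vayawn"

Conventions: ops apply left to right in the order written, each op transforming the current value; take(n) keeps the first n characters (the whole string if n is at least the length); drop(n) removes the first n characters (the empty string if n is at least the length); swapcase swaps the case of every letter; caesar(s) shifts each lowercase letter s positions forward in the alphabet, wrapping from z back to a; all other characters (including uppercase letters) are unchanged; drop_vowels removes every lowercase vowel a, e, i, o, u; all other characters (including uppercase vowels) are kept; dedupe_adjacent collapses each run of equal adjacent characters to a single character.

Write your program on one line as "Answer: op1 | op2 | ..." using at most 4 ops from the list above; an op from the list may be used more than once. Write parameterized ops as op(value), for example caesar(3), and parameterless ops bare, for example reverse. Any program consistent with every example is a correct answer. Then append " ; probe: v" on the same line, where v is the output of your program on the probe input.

take(4) | swapcase | take(2) ; probe: "VA"

Check, running the answer program on each example:
  "ebjzsz" -> "ebjz" -> "EBJZ" -> "EB"
  "vspm" -> "vspm" -> "VSPM" -> "VS"
  "kabuiluxey" -> "kabu" -> "KABU" -> "KA"
  "frhngdjg" -> "frhn" -> "FRHN" -> "FR"
  "cvb" -> "cvb" -> "CVB" -> "CV"
  probe: "vayawn" -> "vaya" -> "VAYA" -> "VA"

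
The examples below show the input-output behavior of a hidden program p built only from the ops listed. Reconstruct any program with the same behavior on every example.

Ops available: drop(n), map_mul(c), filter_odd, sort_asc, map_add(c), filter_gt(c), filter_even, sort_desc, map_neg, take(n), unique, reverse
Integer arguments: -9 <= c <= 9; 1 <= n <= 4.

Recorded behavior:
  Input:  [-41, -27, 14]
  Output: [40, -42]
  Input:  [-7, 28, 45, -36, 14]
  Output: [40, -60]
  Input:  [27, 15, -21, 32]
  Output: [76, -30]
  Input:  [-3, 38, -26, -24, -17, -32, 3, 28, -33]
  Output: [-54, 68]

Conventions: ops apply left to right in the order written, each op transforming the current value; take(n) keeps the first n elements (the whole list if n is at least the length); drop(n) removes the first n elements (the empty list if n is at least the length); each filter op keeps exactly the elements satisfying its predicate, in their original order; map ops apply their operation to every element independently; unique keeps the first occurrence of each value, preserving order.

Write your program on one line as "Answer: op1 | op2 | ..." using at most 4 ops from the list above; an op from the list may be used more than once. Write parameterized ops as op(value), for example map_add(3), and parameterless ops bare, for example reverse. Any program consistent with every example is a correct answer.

map_add(6) | reverse | map_mul(2) | take(2)

Check, running the answer program on each example:
  [-41, -27, 14] -> [-35, -21, 20] -> [20, -21, -35] -> [40, -42, -70] -> [40, -42]
  [-7, 28, 45, -36, 14] -> [-1, 34, 51, -30, 20] -> [20, -30, 51, 34, -1] -> [40, -60, 102, 68, -2] -> [40, -60]
  [27, 15, -21, 32] -> [33, 21, -15, 38] -> [38, -15, 21, 33] -> [76, -30, 42, 66] -> [76, -30]
  [-3, 38, -26, -24, -17, -32, 3, 28, -33] -> [3, 44, -20, -18, -11, -26, 9, 34, -27] -> [-27, 34, 9, -26, -11, -18, -20, 44, 3] -> [-54, 68, 18, -52, -22, -36, -40, 88, 6] -> [-54, 68]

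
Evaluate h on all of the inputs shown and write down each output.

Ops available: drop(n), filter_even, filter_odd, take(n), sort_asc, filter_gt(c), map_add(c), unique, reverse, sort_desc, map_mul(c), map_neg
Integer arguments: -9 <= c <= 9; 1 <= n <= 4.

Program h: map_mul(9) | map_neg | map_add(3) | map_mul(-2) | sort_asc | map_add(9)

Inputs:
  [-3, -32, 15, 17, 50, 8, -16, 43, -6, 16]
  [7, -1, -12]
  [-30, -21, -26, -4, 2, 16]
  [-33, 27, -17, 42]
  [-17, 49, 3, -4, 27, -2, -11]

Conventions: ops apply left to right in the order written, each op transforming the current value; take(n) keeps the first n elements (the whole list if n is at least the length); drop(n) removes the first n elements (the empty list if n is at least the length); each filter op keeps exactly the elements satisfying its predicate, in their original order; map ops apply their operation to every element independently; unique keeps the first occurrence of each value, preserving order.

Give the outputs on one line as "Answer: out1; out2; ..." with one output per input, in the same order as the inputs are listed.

Execution, op by op:
  [-3, -32, 15, 17, 50, 8, -16, 43, -6, 16] -> [-27, -288, 135, 153, 450, 72, -144, 387, -54, 144] -> [27, 288, -135, -153, -450, -72, 144, -387, 54, -144] -> [30, 291, -132, -150, -447, -69, 147, -384, 57, -141] -> [-60, -582, 264, 300, 894, 138, -294, 768, -114, 282] -> [-582, -294, -114, -60, 138, 264, 282, 300, 768, 894] -> [-573, -285, -105, -51, 147, 273, 291, 309, 777, 903]
  [7, -1, -12] -> [63, -9, -108] -> [-63, 9, 108] -> [-60, 12, 111] -> [120, -24, -222] -> [-222, -24, 120] -> [-213, -15, 129]
  [-30, -21, -26, -4, 2, 16] -> [-270, -189, -234, -36, 18, 144] -> [270, 189, 234, 36, -18, -144] -> [273, 192, 237, 39, -15, -141] -> [-546, -384, -474, -78, 30, 282] -> [-546, -474, -384, -78, 30, 282] -> [-537, -465, -375, -69, 39, 291]
  [-33, 27, -17, 42] -> [-297, 243, -153, 378] -> [297, -243, 153, -378] -> [300, -240, 156, -375] -> [-600, 480, -312, 750] -> [-600, -312, 480, 750] -> [-591, -303, 489, 759]
  [-17, 49, 3, -4, 27, -2, -11] -> [-153, 441, 27, -36, 243, -18, -99] -> [153, -441, -27, 36, -243, 18, 99] -> [156, -438, -24, 39, -240, 21, 102] -> [-312, 876, 48, -78, 480, -42, -204] -> [-312, -204, -78, -42, 48, 480, 876] -> [-303, -195, -69, -33, 57, 489, 885]

[-573, -285, -105, -51, 147, 273, 291, 309, 777, 903]; [-213, -15, 129]; [-537, -465, -375, -69, 39, 291]; [-591, -303, 489, 759]; [-303, -195, -69, -33, 57, 489, 885]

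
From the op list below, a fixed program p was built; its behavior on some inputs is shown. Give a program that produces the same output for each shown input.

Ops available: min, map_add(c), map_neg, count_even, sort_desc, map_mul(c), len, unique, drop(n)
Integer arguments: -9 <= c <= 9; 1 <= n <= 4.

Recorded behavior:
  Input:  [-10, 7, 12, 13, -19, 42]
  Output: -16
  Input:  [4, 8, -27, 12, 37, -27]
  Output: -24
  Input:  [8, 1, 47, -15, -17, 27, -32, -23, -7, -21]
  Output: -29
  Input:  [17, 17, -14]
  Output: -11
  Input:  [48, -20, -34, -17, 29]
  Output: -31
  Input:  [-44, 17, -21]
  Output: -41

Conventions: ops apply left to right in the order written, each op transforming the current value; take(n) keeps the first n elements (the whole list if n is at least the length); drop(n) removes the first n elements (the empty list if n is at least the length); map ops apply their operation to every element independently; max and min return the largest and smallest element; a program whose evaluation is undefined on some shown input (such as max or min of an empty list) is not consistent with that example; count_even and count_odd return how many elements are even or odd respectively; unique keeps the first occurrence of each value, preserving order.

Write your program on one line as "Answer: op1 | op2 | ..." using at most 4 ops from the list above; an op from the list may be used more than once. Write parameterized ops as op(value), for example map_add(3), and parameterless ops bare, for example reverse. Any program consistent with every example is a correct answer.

unique | map_add(3) | min

Check, running the answer program on each example:
  [-10, 7, 12, 13, -19, 42] -> [-10, 7, 12, 13, -19, 42] -> [-7, 10, 15, 16, -16, 45] -> -16
  [4, 8, -27, 12, 37, -27] -> [4, 8, -27, 12, 37] -> [7, 11, -24, 15, 40] -> -24
  [8, 1, 47, -15, -17, 27, -32, -23, -7, -21] -> [8, 1, 47, -15, -17, 27, -32, -23, -7, -21] -> [11, 4, 50, -12, -14, 30, -29, -20, -4, -18] -> -29
  [17, 17, -14] -> [17, -14] -> [20, -11] -> -11
  [48, -20, -34, -17, 29] -> [48, -20, -34, -17, 29] -> [51, -17, -31, -14, 32] -> -31
  [-44, 17, -21] -> [-44, 17, -21] -> [-41, 20, -18] -> -41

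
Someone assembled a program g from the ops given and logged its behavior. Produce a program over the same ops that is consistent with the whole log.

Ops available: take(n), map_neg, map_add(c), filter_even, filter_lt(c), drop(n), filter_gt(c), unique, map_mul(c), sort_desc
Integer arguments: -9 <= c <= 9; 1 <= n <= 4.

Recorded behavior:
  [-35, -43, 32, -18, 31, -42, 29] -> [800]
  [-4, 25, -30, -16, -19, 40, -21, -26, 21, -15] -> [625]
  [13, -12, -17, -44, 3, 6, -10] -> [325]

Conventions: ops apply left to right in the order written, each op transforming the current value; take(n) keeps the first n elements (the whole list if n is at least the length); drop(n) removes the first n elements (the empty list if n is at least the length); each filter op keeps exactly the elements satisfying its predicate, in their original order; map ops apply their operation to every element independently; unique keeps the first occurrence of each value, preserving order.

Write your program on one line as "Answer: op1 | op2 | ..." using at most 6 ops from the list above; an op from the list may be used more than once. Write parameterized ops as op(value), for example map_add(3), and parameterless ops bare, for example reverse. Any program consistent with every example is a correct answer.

take(4) | map_mul(5) | map_neg | filter_lt(-9) | map_mul(-5)

Check, running the answer program on each example:
  [-35, -43, 32, -18, 31, -42, 29] -> [-35, -43, 32, -18] -> [-175, -215, 160, -90] -> [175, 215, -160, 90] -> [-160] -> [800]
  [-4, 25, -30, -16, -19, 40, -21, -26, 21, -15] -> [-4, 25, -30, -16] -> [-20, 125, -150, -80] -> [20, -125, 150, 80] -> [-125] -> [625]
  [13, -12, -17, -44, 3, 6, -10] -> [13, -12, -17, -44] -> [65, -60, -85, -220] -> [-65, 60, 85, 220] -> [-65] -> [325]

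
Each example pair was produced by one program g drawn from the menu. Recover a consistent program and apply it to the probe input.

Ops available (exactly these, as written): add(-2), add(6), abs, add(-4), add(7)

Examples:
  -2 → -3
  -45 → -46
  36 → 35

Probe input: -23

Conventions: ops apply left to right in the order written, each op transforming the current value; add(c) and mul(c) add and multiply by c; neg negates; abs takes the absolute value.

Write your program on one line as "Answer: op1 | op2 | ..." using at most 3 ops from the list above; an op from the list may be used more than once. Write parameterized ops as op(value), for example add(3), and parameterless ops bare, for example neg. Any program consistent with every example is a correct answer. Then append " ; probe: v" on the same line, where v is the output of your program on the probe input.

add(7) | add(-4) | add(-4) ; probe: -24

Check, running the answer program on each example:
  -2 -> 5 -> 1 -> -3
  -45 -> -38 -> -42 -> -46
  36 -> 43 -> 39 -> 35
  probe: -23 -> -16 -> -20 -> -24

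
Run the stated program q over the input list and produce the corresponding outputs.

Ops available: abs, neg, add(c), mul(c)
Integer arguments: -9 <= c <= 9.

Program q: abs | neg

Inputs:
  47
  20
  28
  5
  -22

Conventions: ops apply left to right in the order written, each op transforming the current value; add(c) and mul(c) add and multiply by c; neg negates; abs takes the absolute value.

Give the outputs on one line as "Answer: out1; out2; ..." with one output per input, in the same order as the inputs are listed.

Execution, op by op:
  47 -> 47 -> -47
  20 -> 20 -> -20
  28 -> 28 -> -28
  5 -> 5 -> -5
  -22 -> 22 -> -22

-47; -20; -28; -5; -22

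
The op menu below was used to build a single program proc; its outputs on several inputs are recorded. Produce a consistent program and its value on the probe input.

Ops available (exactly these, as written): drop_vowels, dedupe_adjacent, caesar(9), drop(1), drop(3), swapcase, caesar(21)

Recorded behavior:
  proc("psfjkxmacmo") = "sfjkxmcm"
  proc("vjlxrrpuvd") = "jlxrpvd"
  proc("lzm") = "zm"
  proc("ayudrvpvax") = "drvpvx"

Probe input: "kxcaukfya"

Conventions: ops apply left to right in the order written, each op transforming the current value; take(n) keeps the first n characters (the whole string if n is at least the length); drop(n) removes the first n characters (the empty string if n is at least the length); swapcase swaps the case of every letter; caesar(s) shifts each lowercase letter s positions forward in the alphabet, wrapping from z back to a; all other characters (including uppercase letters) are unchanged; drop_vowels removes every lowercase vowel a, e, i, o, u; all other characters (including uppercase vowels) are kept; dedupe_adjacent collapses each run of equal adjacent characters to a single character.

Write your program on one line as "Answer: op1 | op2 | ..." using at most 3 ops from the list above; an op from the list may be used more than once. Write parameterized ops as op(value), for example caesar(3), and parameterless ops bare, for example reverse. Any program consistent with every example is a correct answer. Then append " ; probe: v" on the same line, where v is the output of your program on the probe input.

drop_vowels | dedupe_adjacent | drop(1) ; probe: "xckfy"

Check, running the answer program on each example:
  "psfjkxmacmo" -> "psfjkxmcm" -> "psfjkxmcm" -> "sfjkxmcm"
  "vjlxrrpuvd" -> "vjlxrrpvd" -> "vjlxrpvd" -> "jlxrpvd"
  "lzm" -> "lzm" -> "lzm" -> "zm"
  "ayudrvpvax" -> "ydrvpvx" -> "ydrvpvx" -> "drvpvx"
  probe: "kxcaukfya" -> "kxckfy" -> "kxckfy" -> "xckfy"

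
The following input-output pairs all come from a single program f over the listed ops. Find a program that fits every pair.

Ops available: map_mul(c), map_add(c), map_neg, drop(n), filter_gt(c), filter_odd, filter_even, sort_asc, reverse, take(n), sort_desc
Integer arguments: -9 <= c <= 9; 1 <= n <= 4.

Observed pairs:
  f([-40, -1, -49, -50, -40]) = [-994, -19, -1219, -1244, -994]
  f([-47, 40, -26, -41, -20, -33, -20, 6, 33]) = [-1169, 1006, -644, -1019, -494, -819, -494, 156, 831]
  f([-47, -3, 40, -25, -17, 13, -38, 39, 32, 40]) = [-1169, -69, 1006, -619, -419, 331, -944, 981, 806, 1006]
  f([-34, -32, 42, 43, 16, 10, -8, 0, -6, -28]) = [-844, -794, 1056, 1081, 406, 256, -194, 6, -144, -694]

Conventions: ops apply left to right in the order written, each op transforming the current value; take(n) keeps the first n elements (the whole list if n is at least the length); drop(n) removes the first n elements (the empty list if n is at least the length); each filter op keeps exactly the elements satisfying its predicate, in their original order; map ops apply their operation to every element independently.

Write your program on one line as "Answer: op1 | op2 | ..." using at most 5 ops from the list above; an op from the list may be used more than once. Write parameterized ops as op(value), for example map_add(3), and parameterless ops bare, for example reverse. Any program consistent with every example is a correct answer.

map_mul(5) | map_add(1) | map_mul(5) | map_add(1)

Check, running the answer program on each example:
  [-40, -1, -49, -50, -40] -> [-200, -5, -245, -250, -200] -> [-199, -4, -244, -249, -199] -> [-995, -20, -1220, -1245, -995] -> [-994, -19, -1219, -1244, -994]
  [-47, 40, -26, -41, -20, -33, -20, 6, 33] -> [-235, 200, -130, -205, -100, -165, -100, 30, 165] -> [-234, 201, -129, -204, -99, -164, -99, 31, 166] -> [-1170, 1005, -645, -1020, -495, -820, -495, 155, 830] -> [-1169, 1006, -644, -1019, -494, -819, -494, 156, 831]
  [-47, -3, 40, -25, -17, 13, -38, 39, 32, 40] -> [-235, -15, 200, -125, -85, 65, -190, 195, 160, 200] -> [-234, -14, 201, -124, -84, 66, -189, 196, 161, 201] -> [-1170, -70, 1005, -620, -420, 330, -945, 980, 805, 1005] -> [-1169, -69, 1006, -619, -419, 331, -944, 981, 806, 1006]
  [-34, -32, 42, 43, 16, 10, -8, 0, -6, -28] -> [-170, -160, 210, 215, 80, 50, -40, 0, -30, -140] -> [-169, -159, 211, 216, 81, 51, -39, 1, -29, -139] -> [-845, -795, 1055, 1080, 405, 255, -195, 5, -145, -695] -> [-844, -794, 1056, 1081, 406, 256, -194, 6, -144, -694]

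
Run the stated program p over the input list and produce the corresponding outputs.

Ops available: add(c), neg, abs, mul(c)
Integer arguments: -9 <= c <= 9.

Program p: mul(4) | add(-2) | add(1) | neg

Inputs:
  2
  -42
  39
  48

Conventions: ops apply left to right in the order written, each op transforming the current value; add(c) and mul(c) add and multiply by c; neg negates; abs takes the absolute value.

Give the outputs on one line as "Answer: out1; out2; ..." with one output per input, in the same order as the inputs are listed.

Execution, op by op:
  2 -> 8 -> 6 -> 7 -> -7
  -42 -> -168 -> -170 -> -169 -> 169
  39 -> 156 -> 154 -> 155 -> -155
  48 -> 192 -> 190 -> 191 -> -191

-7; 169; -155; -191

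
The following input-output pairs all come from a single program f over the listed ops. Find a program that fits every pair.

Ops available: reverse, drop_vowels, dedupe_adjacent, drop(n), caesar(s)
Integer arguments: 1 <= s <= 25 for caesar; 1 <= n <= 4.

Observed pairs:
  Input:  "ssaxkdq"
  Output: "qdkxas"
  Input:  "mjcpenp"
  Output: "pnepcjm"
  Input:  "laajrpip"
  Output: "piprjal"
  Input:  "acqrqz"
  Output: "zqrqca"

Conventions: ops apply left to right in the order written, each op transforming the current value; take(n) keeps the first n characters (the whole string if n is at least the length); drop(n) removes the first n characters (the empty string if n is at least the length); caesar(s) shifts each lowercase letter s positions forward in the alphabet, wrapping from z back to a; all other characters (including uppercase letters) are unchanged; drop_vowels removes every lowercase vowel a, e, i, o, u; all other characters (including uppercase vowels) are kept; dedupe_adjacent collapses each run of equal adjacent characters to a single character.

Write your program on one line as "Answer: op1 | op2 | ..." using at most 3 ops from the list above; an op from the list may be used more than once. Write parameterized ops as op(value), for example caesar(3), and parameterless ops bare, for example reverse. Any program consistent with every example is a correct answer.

reverse | dedupe_adjacent

Check, running the answer program on each example:
  "ssaxkdq" -> "qdkxass" -> "qdkxas"
  "mjcpenp" -> "pnepcjm" -> "pnepcjm"
  "laajrpip" -> "piprjaal" -> "piprjal"
  "acqrqz" -> "zqrqca" -> "zqrqca"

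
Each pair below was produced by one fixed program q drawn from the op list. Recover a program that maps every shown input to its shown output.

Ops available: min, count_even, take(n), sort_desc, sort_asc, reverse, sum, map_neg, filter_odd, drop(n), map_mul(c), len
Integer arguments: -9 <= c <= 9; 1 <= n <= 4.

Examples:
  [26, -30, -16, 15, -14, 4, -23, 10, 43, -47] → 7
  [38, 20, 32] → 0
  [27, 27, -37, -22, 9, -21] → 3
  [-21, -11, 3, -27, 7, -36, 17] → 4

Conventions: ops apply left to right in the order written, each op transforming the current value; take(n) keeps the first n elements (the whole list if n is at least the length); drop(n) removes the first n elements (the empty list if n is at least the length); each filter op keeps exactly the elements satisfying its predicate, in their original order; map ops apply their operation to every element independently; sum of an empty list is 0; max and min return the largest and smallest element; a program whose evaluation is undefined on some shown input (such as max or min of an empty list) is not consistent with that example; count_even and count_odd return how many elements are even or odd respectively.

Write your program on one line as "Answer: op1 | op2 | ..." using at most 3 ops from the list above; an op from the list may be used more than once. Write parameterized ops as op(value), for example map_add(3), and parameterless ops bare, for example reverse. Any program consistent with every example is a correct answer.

map_mul(5) | drop(3) | len

Check, running the answer program on each example:
  [26, -30, -16, 15, -14, 4, -23, 10, 43, -47] -> [130, -150, -80, 75, -70, 20, -115, 50, 215, -235] -> [75, -70, 20, -115, 50, 215, -235] -> 7
  [38, 20, 32] -> [190, 100, 160] -> [] -> 0
  [27, 27, -37, -22, 9, -21] -> [135, 135, -185, -110, 45, -105] -> [-110, 45, -105] -> 3
  [-21, -11, 3, -27, 7, -36, 17] -> [-105, -55, 15, -135, 35, -180, 85] -> [-135, 35, -180, 85] -> 4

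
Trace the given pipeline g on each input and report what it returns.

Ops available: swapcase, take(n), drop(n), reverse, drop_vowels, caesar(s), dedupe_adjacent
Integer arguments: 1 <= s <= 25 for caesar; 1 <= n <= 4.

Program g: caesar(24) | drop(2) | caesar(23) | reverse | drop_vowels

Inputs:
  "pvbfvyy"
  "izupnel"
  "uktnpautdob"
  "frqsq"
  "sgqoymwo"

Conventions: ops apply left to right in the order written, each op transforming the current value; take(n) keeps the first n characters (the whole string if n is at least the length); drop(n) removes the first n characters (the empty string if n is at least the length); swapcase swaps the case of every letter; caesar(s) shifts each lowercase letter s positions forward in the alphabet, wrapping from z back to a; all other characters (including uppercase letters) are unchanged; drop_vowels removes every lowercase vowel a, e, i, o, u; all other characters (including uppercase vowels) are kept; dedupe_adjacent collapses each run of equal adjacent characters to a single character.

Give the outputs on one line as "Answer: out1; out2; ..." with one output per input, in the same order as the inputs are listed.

"ttqw"; "gzkp"; "wjypvk"; "lnl"; "jrhtjl"

Execution, op by op:
  "pvbfvyy" -> "ntzdtww" -> "zdtww" -> "waqtt" -> "ttqaw" -> "ttqw"
  "izupnel" -> "gxsnlcj" -> "snlcj" -> "pkizg" -> "gzikp" -> "gzkp"
  "uktnpautdob" -> "sirlnysrbmz" -> "rlnysrbmz" -> "oikvpoyjw" -> "wjyopvkio" -> "wjypvk"
  "frqsq" -> "dpoqo" -> "oqo" -> "lnl" -> "lnl" -> "lnl"
  "sgqoymwo" -> "qeomwkum" -> "omwkum" -> "ljthrj" -> "jrhtjl" -> "jrhtjl"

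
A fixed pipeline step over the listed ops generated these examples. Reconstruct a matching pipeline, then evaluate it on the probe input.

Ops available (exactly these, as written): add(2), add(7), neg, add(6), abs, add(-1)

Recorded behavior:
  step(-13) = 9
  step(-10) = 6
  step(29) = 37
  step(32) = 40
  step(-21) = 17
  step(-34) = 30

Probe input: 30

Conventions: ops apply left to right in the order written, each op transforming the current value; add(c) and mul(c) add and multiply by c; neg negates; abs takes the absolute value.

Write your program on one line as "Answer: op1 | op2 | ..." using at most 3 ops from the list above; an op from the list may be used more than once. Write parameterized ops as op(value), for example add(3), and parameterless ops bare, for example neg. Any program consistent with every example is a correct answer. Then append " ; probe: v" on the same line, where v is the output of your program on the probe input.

add(6) | abs | add(2) ; probe: 38

Check, running the answer program on each example:
  -13 -> -7 -> 7 -> 9
  -10 -> -4 -> 4 -> 6
  29 -> 35 -> 35 -> 37
  32 -> 38 -> 38 -> 40
  -21 -> -15 -> 15 -> 17
  -34 -> -28 -> 28 -> 30
  probe: 30 -> 36 -> 36 -> 38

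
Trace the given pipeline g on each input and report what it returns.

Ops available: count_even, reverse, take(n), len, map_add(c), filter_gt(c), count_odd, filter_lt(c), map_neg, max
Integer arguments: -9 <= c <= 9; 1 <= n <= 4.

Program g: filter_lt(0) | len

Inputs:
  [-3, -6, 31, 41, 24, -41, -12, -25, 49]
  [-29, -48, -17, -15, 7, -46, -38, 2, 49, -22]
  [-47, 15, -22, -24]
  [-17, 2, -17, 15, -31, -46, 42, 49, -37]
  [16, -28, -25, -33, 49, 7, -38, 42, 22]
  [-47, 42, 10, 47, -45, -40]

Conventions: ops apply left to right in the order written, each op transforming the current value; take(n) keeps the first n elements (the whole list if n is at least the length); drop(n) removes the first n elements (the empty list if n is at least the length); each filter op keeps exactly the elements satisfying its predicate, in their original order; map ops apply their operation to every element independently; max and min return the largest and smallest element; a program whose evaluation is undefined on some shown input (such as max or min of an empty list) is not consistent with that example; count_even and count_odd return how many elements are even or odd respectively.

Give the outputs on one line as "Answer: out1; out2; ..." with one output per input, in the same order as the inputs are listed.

Execution, op by op:
  [-3, -6, 31, 41, 24, -41, -12, -25, 49] -> [-3, -6, -41, -12, -25] -> 5
  [-29, -48, -17, -15, 7, -46, -38, 2, 49, -22] -> [-29, -48, -17, -15, -46, -38, -22] -> 7
  [-47, 15, -22, -24] -> [-47, -22, -24] -> 3
  [-17, 2, -17, 15, -31, -46, 42, 49, -37] -> [-17, -17, -31, -46, -37] -> 5
  [16, -28, -25, -33, 49, 7, -38, 42, 22] -> [-28, -25, -33, -38] -> 4
  [-47, 42, 10, 47, -45, -40] -> [-47, -45, -40] -> 3

5; 7; 3; 5; 4; 3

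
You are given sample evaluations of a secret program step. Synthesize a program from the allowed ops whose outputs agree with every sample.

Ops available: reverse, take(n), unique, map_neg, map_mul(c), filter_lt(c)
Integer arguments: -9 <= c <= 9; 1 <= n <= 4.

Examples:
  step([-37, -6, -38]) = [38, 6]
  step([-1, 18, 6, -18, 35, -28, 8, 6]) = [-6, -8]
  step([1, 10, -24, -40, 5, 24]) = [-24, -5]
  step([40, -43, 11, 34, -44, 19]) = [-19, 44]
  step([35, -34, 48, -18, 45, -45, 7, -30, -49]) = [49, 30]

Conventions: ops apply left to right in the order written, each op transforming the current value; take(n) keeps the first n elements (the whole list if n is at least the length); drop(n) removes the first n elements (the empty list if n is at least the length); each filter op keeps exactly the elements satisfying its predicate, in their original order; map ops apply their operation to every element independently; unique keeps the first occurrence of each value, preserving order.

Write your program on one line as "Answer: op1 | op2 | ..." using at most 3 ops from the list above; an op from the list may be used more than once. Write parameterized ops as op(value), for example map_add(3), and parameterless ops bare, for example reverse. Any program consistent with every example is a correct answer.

map_neg | reverse | take(2)

Check, running the answer program on each example:
  [-37, -6, -38] -> [37, 6, 38] -> [38, 6, 37] -> [38, 6]
  [-1, 18, 6, -18, 35, -28, 8, 6] -> [1, -18, -6, 18, -35, 28, -8, -6] -> [-6, -8, 28, -35, 18, -6, -18, 1] -> [-6, -8]
  [1, 10, -24, -40, 5, 24] -> [-1, -10, 24, 40, -5, -24] -> [-24, -5, 40, 24, -10, -1] -> [-24, -5]
  [40, -43, 11, 34, -44, 19] -> [-40, 43, -11, -34, 44, -19] -> [-19, 44, -34, -11, 43, -40] -> [-19, 44]
  [35, -34, 48, -18, 45, -45, 7, -30, -49] -> [-35, 34, -48, 18, -45, 45, -7, 30, 49] -> [49, 30, -7, 45, -45, 18, -48, 34, -35] -> [49, 30]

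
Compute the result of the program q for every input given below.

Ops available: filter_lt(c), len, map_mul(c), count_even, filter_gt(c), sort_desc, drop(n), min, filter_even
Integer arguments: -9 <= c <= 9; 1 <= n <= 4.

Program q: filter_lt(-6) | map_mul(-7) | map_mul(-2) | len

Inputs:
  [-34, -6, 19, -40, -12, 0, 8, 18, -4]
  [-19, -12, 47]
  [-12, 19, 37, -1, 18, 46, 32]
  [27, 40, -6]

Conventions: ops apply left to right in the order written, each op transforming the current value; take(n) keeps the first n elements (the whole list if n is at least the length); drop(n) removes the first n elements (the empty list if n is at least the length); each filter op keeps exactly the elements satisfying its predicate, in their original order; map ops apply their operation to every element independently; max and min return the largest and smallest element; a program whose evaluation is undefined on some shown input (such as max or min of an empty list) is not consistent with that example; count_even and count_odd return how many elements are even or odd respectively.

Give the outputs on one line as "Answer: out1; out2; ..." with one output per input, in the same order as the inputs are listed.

3; 2; 1; 0

Execution, op by op:
  [-34, -6, 19, -40, -12, 0, 8, 18, -4] -> [-34, -40, -12] -> [238, 280, 84] -> [-476, -560, -168] -> 3
  [-19, -12, 47] -> [-19, -12] -> [133, 84] -> [-266, -168] -> 2
  [-12, 19, 37, -1, 18, 46, 32] -> [-12] -> [84] -> [-168] -> 1
  [27, 40, -6] -> [] -> [] -> [] -> 0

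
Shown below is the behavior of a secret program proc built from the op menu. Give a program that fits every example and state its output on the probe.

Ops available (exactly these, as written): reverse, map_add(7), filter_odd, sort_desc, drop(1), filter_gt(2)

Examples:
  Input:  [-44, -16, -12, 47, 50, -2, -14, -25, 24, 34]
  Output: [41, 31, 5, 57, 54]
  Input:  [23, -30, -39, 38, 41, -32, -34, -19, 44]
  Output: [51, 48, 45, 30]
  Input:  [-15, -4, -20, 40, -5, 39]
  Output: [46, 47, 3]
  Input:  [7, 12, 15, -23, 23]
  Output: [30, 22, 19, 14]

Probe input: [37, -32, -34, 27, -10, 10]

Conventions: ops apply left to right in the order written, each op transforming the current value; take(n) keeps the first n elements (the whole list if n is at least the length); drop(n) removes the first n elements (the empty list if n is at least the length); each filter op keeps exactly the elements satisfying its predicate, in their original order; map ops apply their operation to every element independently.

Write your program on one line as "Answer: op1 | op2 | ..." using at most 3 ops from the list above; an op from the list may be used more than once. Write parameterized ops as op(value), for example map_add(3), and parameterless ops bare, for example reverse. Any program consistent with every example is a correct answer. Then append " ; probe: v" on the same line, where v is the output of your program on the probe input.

map_add(7) | filter_gt(2) | reverse ; probe: [17, 34, 44]

Check, running the answer program on each example:
  [-44, -16, -12, 47, 50, -2, -14, -25, 24, 34] -> [-37, -9, -5, 54, 57, 5, -7, -18, 31, 41] -> [54, 57, 5, 31, 41] -> [41, 31, 5, 57, 54]
  [23, -30, -39, 38, 41, -32, -34, -19, 44] -> [30, -23, -32, 45, 48, -25, -27, -12, 51] -> [30, 45, 48, 51] -> [51, 48, 45, 30]
  [-15, -4, -20, 40, -5, 39] -> [-8, 3, -13, 47, 2, 46] -> [3, 47, 46] -> [46, 47, 3]
  [7, 12, 15, -23, 23] -> [14, 19, 22, -16, 30] -> [14, 19, 22, 30] -> [30, 22, 19, 14]
  probe: [37, -32, -34, 27, -10, 10] -> [44, -25, -27, 34, -3, 17] -> [44, 34, 17] -> [17, 34, 44]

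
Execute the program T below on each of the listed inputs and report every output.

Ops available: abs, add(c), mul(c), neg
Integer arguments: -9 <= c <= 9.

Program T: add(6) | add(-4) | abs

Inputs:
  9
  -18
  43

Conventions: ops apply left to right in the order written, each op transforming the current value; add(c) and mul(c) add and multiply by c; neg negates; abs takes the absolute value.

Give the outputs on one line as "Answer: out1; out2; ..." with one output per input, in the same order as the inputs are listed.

11; 16; 45

Execution, op by op:
  9 -> 15 -> 11 -> 11
  -18 -> -12 -> -16 -> 16
  43 -> 49 -> 45 -> 45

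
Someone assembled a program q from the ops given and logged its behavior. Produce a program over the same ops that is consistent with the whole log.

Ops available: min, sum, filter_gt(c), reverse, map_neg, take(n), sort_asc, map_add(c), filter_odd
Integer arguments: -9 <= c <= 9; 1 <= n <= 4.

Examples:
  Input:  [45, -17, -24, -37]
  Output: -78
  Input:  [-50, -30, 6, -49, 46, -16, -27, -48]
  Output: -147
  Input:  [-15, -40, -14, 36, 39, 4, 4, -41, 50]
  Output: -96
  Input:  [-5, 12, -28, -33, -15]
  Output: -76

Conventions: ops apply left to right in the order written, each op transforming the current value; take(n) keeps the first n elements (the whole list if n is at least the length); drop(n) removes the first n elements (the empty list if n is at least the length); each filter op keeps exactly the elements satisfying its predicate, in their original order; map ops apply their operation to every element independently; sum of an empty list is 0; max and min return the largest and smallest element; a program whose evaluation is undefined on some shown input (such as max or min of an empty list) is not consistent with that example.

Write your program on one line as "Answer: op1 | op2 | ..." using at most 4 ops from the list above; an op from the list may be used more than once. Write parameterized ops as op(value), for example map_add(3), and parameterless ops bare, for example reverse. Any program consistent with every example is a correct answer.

sort_asc | take(3) | sum

Check, running the answer program on each example:
  [45, -17, -24, -37] -> [-37, -24, -17, 45] -> [-37, -24, -17] -> -78
  [-50, -30, 6, -49, 46, -16, -27, -48] -> [-50, -49, -48, -30, -27, -16, 6, 46] -> [-50, -49, -48] -> -147
  [-15, -40, -14, 36, 39, 4, 4, -41, 50] -> [-41, -40, -15, -14, 4, 4, 36, 39, 50] -> [-41, -40, -15] -> -96
  [-5, 12, -28, -33, -15] -> [-33, -28, -15, -5, 12] -> [-33, -28, -15] -> -76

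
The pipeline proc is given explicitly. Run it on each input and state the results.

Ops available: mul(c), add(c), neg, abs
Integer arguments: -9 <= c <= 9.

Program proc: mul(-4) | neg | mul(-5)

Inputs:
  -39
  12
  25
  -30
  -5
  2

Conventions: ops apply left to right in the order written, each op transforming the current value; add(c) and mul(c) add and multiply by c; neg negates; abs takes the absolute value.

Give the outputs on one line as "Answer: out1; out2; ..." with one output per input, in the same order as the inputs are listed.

780; -240; -500; 600; 100; -40

Execution, op by op:
  -39 -> 156 -> -156 -> 780
  12 -> -48 -> 48 -> -240
  25 -> -100 -> 100 -> -500
  -30 -> 120 -> -120 -> 600
  -5 -> 20 -> -20 -> 100
  2 -> -8 -> 8 -> -40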